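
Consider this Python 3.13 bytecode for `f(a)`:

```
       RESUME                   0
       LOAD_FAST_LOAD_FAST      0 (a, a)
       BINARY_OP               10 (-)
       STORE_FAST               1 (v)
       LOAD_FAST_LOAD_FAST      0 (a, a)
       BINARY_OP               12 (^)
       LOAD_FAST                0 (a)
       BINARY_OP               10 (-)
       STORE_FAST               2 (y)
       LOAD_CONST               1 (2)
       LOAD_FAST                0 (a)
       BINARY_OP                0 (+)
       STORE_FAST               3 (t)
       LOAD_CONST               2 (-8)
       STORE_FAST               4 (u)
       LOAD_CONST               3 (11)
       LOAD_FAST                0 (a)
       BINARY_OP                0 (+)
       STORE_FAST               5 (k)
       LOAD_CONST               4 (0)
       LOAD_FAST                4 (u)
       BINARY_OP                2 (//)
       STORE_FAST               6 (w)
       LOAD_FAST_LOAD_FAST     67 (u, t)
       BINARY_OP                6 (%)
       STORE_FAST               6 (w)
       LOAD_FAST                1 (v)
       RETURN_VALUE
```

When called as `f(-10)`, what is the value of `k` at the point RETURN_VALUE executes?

LOAD_FAST_LOAD_FAST a,a → push -10,-10. Stack: [-10, -10]
BINARY_OP - → -10 - -10 = 0. Stack: [0]
STORE_FAST v → v=0. Stack: []
LOAD_FAST_LOAD_FAST a,a → push -10,-10. Stack: [-10, -10]
BINARY_OP ^ → -10 ^ -10 = 0. Stack: [0]
LOAD_FAST a → push -10. Stack: [0, -10]
BINARY_OP - → 0 - -10 = 10. Stack: [10]
STORE_FAST y → y=10. Stack: []
LOAD_CONST → push 2. Stack: [2]
LOAD_FAST a → push -10. Stack: [2, -10]
BINARY_OP + → 2 + -10 = -8. Stack: [-8]
STORE_FAST t → t=-8. Stack: []
LOAD_CONST → push -8. Stack: [-8]
STORE_FAST u → u=-8. Stack: []
LOAD_CONST → push 11. Stack: [11]
LOAD_FAST a → push -10. Stack: [11, -10]
BINARY_OP + → 11 + -10 = 1. Stack: [1]
STORE_FAST k → k=1. Stack: []
LOAD_CONST → push 0. Stack: [0]
LOAD_FAST u → push -8. Stack: [0, -8]
BINARY_OP // → 0 // -8 = 0. Stack: [0]
STORE_FAST w → w=0. Stack: []
LOAD_FAST_LOAD_FAST u,t → push -8,-8. Stack: [-8, -8]
BINARY_OP % → -8 % -8 = 0. Stack: [0]
STORE_FAST w → w=0. Stack: []
LOAD_FAST v → push 0. Stack: [0]
RETURN_VALUE → return 0.

1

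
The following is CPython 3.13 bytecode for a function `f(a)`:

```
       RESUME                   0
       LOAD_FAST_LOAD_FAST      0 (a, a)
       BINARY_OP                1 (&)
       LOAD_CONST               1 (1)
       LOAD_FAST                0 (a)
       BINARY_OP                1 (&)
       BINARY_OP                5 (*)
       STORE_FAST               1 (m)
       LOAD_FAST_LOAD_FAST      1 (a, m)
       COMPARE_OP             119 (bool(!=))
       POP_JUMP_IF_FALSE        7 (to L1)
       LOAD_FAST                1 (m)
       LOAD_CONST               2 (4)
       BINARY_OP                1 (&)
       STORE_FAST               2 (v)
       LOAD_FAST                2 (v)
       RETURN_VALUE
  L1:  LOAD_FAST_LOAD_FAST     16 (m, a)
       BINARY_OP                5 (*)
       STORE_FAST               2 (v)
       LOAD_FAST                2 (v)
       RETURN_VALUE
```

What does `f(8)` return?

LOAD_FAST_LOAD_FAST a,a → push 8,8. Stack: [8, 8]
BINARY_OP & → 8 & 8 = 8. Stack: [8]
LOAD_CONST → push 1. Stack: [8, 1]
LOAD_FAST a → push 8. Stack: [8, 1, 8]
BINARY_OP & → 1 & 8 = 0. Stack: [8, 0]
BINARY_OP * → 8 * 0 = 0. Stack: [0]
STORE_FAST m → m=0. Stack: []
LOAD_FAST_LOAD_FAST a,m → push 8,0. Stack: [8, 0]
COMPARE_OP bool(!=) → 8 vs 0 = True. Stack: [True]
POP_JUMP_IF_FALSE → pop True; no jump. Stack: []
LOAD_FAST m → push 0. Stack: [0]
LOAD_CONST → push 4. Stack: [0, 4]
BINARY_OP & → 0 & 4 = 0. Stack: [0]
STORE_FAST v → v=0. Stack: []
LOAD_FAST v → push 0. Stack: [0]
RETURN_VALUE → return 0.

0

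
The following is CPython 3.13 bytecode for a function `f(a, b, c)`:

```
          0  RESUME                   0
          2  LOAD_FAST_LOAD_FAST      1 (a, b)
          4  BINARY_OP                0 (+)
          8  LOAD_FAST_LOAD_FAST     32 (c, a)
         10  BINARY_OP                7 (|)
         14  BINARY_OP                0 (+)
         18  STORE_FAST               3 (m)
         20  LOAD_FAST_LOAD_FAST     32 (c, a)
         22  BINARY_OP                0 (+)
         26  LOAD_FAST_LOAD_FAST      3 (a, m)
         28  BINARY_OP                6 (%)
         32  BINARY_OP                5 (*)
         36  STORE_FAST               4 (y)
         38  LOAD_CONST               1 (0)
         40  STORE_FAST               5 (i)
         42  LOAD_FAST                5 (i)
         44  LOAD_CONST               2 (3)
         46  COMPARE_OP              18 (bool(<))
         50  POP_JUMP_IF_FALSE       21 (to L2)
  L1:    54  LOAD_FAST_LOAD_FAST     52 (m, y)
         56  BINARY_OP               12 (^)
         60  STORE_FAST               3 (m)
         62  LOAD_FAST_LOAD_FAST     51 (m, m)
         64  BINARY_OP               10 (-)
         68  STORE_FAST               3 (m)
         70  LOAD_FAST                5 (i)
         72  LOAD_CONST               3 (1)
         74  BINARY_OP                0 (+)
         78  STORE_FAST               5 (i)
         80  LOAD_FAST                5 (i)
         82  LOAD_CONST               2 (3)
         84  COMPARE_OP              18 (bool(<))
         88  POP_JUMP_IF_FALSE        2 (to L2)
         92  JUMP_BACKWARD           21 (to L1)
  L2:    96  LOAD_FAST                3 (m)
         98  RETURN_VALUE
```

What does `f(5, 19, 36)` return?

0

LOAD_FAST_LOAD_FAST a,b → push 5,19. Stack: [5, 19]
BINARY_OP + → 5 + 19 = 24. Stack: [24]
LOAD_FAST_LOAD_FAST c,a → push 36,5. Stack: [24, 36, 5]
BINARY_OP | → 36 | 5 = 37. Stack: [24, 37]
BINARY_OP + → 24 + 37 = 61. Stack: [61]
STORE_FAST m → m=61. Stack: []
LOAD_FAST_LOAD_FAST c,a → push 36,5. Stack: [36, 5]
BINARY_OP + → 36 + 5 = 41. Stack: [41]
LOAD_FAST_LOAD_FAST a,m → push 5,61. Stack: [41, 5, 61]
BINARY_OP % → 5 % 61 = 5. Stack: [41, 5]
BINARY_OP * → 41 * 5 = 205. Stack: [205]
STORE_FAST y → y=205. Stack: []
LOAD_CONST → push 0. Stack: [0]
STORE_FAST i → i=0. Stack: []
LOAD_FAST i → push 0. Stack: [0]
LOAD_CONST → push 3. Stack: [0, 3]
COMPARE_OP bool(<) → 0 vs 3 = True. Stack: [True]
POP_JUMP_IF_FALSE → pop True; no jump. Stack: []
LOAD_FAST_LOAD_FAST m,y → push 61,205. Stack: [61, 205]
BINARY_OP ^ → 61 ^ 205 = 240. Stack: [240]
STORE_FAST m → m=240. Stack: []
LOAD_FAST_LOAD_FAST m,m → push 240,240. Stack: [240, 240]
BINARY_OP - → 240 - 240 = 0. Stack: [0]
STORE_FAST m → m=0. Stack: []
LOAD_FAST i → push 0. Stack: [0]
LOAD_CONST → push 1. Stack: [0, 1]
BINARY_OP + → 0 + 1 = 1. Stack: [1]
STORE_FAST i → i=1. Stack: []
LOAD_FAST i → push 1. Stack: [1]
LOAD_CONST → push 3. Stack: [1, 3]
COMPARE_OP bool(<) → 1 vs 3 = True. Stack: [True]
POP_JUMP_IF_FALSE → pop True; no jump. Stack: []
LOAD_FAST_LOAD_FAST m,y → push 0,205. Stack: [0, 205]
BINARY_OP ^ → 0 ^ 205 = 205. Stack: [205]
STORE_FAST m → m=205. Stack: []
LOAD_FAST_LOAD_FAST m,m → push 205,205. Stack: [205, 205]
BINARY_OP - → 205 - 205 = 0. Stack: [0]
STORE_FAST m → m=0. Stack: []
LOAD_FAST i → push 1. Stack: [1]
LOAD_CONST → push 1. Stack: [1, 1]
BINARY_OP + → 1 + 1 = 2. Stack: [2]
STORE_FAST i → i=2. Stack: []
LOAD_FAST i → push 2. Stack: [2]
LOAD_CONST → push 3. Stack: [2, 3]
COMPARE_OP bool(<) → 2 vs 3 = True. Stack: [True]
POP_JUMP_IF_FALSE → pop True; no jump. Stack: []
LOAD_FAST_LOAD_FAST m,y → push 0,205. Stack: [0, 205]
BINARY_OP ^ → 0 ^ 205 = 205. Stack: [205]
STORE_FAST m → m=205. Stack: []
LOAD_FAST_LOAD_FAST m,m → push 205,205. Stack: [205, 205]
BINARY_OP - → 205 - 205 = 0. Stack: [0]
STORE_FAST m → m=0. Stack: []
LOAD_FAST i → push 2. Stack: [2]
LOAD_CONST → push 1. Stack: [2, 1]
BINARY_OP + → 2 + 1 = 3. Stack: [3]
STORE_FAST i → i=3. Stack: []
LOAD_FAST i → push 3. Stack: [3]
LOAD_CONST → push 3. Stack: [3, 3]
COMPARE_OP bool(<) → 3 vs 3 = False. Stack: [False]
POP_JUMP_IF_FALSE → pop False; jump. Stack: []
LOAD_FAST m → push 0. Stack: [0]
RETURN_VALUE → return 0.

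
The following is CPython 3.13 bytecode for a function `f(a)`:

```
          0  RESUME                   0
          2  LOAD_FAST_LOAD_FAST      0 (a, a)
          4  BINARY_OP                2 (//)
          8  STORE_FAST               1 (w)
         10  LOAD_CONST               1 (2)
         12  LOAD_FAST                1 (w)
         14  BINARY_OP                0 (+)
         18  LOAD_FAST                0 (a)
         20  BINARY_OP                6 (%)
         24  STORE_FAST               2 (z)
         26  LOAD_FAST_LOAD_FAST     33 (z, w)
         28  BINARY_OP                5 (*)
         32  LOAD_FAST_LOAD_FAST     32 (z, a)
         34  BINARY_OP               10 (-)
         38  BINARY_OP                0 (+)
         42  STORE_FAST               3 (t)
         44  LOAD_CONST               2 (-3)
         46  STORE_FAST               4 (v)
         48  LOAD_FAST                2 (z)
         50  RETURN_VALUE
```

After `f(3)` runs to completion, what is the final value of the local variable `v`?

-3

LOAD_FAST_LOAD_FAST a,a → push 3,3. Stack: [3, 3]
BINARY_OP // → 3 // 3 = 1. Stack: [1]
STORE_FAST w → w=1. Stack: []
LOAD_CONST → push 2. Stack: [2]
LOAD_FAST w → push 1. Stack: [2, 1]
BINARY_OP + → 2 + 1 = 3. Stack: [3]
LOAD_FAST a → push 3. Stack: [3, 3]
BINARY_OP % → 3 % 3 = 0. Stack: [0]
STORE_FAST z → z=0. Stack: []
LOAD_FAST_LOAD_FAST z,w → push 0,1. Stack: [0, 1]
BINARY_OP * → 0 * 1 = 0. Stack: [0]
LOAD_FAST_LOAD_FAST z,a → push 0,3. Stack: [0, 0, 3]
BINARY_OP - → 0 - 3 = -3. Stack: [0, -3]
BINARY_OP + → 0 + -3 = -3. Stack: [-3]
STORE_FAST t → t=-3. Stack: []
LOAD_CONST → push -3. Stack: [-3]
STORE_FAST v → v=-3. Stack: []
LOAD_FAST z → push 0. Stack: [0]
RETURN_VALUE → return 0.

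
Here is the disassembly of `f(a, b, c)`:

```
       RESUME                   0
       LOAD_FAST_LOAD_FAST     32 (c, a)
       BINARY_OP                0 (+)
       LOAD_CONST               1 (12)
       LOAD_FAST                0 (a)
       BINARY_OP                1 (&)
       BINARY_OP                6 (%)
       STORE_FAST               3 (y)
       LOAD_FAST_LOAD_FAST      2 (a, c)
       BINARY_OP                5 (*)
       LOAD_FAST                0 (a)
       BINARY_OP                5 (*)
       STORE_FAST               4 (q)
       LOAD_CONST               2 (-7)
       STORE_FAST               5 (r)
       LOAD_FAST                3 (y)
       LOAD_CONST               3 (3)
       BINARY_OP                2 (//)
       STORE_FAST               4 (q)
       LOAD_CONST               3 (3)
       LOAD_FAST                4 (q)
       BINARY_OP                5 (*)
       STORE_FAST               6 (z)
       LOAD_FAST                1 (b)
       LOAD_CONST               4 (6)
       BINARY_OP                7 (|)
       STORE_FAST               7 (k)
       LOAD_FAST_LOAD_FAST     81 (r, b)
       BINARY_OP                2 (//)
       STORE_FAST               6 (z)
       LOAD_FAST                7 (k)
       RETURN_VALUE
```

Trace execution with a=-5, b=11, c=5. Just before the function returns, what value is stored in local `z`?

LOAD_FAST_LOAD_FAST c,a → push 5,-5. Stack: [5, -5]
BINARY_OP + → 5 + -5 = 0. Stack: [0]
LOAD_CONST → push 12. Stack: [0, 12]
LOAD_FAST a → push -5. Stack: [0, 12, -5]
BINARY_OP & → 12 & -5 = 8. Stack: [0, 8]
BINARY_OP % → 0 % 8 = 0. Stack: [0]
STORE_FAST y → y=0. Stack: []
LOAD_FAST_LOAD_FAST a,c → push -5,5. Stack: [-5, 5]
BINARY_OP * → -5 * 5 = -25. Stack: [-25]
LOAD_FAST a → push -5. Stack: [-25, -5]
BINARY_OP * → -25 * -5 = 125. Stack: [125]
STORE_FAST q → q=125. Stack: []
LOAD_CONST → push -7. Stack: [-7]
STORE_FAST r → r=-7. Stack: []
LOAD_FAST y → push 0. Stack: [0]
LOAD_CONST → push 3. Stack: [0, 3]
BINARY_OP // → 0 // 3 = 0. Stack: [0]
STORE_FAST q → q=0. Stack: []
LOAD_CONST → push 3. Stack: [3]
LOAD_FAST q → push 0. Stack: [3, 0]
BINARY_OP * → 3 * 0 = 0. Stack: [0]
STORE_FAST z → z=0. Stack: []
LOAD_FAST b → push 11. Stack: [11]
LOAD_CONST → push 6. Stack: [11, 6]
BINARY_OP | → 11 | 6 = 15. Stack: [15]
STORE_FAST k → k=15. Stack: []
LOAD_FAST_LOAD_FAST r,b → push -7,11. Stack: [-7, 11]
BINARY_OP // → -7 // 11 = -1. Stack: [-1]
STORE_FAST z → z=-1. Stack: []
LOAD_FAST k → push 15. Stack: [15]
RETURN_VALUE → return 15.

-1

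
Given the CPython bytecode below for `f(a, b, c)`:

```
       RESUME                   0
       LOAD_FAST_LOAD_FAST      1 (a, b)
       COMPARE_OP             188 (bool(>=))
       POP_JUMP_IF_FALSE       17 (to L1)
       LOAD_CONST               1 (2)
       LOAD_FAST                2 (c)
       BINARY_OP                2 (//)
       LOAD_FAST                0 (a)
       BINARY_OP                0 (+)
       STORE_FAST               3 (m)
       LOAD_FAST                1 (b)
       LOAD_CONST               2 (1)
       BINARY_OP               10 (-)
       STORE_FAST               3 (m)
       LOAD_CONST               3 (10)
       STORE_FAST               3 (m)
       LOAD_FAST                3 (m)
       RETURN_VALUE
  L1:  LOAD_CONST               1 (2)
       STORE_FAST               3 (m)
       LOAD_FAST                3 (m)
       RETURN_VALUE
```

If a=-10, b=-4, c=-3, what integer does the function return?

LOAD_FAST_LOAD_FAST a,b → push -10,-4. Stack: [-10, -4]
COMPARE_OP bool(>=) → -10 vs -4 = False. Stack: [False]
POP_JUMP_IF_FALSE → pop False; jump. Stack: []
LOAD_CONST → push 2. Stack: [2]
STORE_FAST m → m=2. Stack: []
LOAD_FAST m → push 2. Stack: [2]
RETURN_VALUE → return 2.

2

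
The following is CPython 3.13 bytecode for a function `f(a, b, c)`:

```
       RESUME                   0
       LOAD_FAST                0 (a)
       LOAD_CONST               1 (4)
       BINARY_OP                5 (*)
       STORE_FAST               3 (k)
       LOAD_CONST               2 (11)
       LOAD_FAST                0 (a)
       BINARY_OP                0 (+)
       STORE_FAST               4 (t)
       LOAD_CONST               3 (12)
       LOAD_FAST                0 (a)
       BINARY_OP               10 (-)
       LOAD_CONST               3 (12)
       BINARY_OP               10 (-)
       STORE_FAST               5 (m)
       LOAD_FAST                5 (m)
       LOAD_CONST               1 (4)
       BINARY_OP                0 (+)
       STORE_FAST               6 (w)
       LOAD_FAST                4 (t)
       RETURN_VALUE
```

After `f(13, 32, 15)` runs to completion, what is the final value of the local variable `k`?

52

LOAD_FAST a → push 13. Stack: [13]
LOAD_CONST → push 4. Stack: [13, 4]
BINARY_OP * → 13 * 4 = 52. Stack: [52]
STORE_FAST k → k=52. Stack: []
LOAD_CONST → push 11. Stack: [11]
LOAD_FAST a → push 13. Stack: [11, 13]
BINARY_OP + → 11 + 13 = 24. Stack: [24]
STORE_FAST t → t=24. Stack: []
LOAD_CONST → push 12. Stack: [12]
LOAD_FAST a → push 13. Stack: [12, 13]
BINARY_OP - → 12 - 13 = -1. Stack: [-1]
LOAD_CONST → push 12. Stack: [-1, 12]
BINARY_OP - → -1 - 12 = -13. Stack: [-13]
STORE_FAST m → m=-13. Stack: []
LOAD_FAST m → push -13. Stack: [-13]
LOAD_CONST → push 4. Stack: [-13, 4]
BINARY_OP + → -13 + 4 = -9. Stack: [-9]
STORE_FAST w → w=-9. Stack: []
LOAD_FAST t → push 24. Stack: [24]
RETURN_VALUE → return 24.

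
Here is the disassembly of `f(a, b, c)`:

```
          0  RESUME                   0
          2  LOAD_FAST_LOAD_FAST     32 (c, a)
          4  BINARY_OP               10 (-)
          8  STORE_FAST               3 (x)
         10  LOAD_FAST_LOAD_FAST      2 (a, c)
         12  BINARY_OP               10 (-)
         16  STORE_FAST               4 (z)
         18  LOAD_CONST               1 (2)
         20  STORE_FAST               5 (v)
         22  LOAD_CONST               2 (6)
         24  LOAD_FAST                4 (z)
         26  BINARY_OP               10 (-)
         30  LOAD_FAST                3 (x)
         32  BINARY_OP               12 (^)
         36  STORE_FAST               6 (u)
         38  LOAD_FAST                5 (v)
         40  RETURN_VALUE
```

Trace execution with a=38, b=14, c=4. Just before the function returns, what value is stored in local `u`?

58

LOAD_FAST_LOAD_FAST c,a → push 4,38. Stack: [4, 38]
BINARY_OP - → 4 - 38 = -34. Stack: [-34]
STORE_FAST x → x=-34. Stack: []
LOAD_FAST_LOAD_FAST a,c → push 38,4. Stack: [38, 4]
BINARY_OP - → 38 - 4 = 34. Stack: [34]
STORE_FAST z → z=34. Stack: []
LOAD_CONST → push 2. Stack: [2]
STORE_FAST v → v=2. Stack: []
LOAD_CONST → push 6. Stack: [6]
LOAD_FAST z → push 34. Stack: [6, 34]
BINARY_OP - → 6 - 34 = -28. Stack: [-28]
LOAD_FAST x → push -34. Stack: [-28, -34]
BINARY_OP ^ → -28 ^ -34 = 58. Stack: [58]
STORE_FAST u → u=58. Stack: []
LOAD_FAST v → push 2. Stack: [2]
RETURN_VALUE → return 2.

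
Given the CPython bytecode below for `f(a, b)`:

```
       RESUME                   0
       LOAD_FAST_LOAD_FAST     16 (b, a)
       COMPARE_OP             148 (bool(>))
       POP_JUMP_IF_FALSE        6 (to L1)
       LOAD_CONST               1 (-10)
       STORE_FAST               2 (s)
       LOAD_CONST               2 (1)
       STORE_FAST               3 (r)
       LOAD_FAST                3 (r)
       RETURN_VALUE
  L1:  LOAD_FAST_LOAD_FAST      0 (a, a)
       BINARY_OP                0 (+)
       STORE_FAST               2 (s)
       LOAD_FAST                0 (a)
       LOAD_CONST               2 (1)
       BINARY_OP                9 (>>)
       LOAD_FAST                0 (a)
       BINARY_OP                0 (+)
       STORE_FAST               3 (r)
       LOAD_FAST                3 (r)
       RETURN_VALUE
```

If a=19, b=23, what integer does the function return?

1

LOAD_FAST_LOAD_FAST b,a → push 23,19. Stack: [23, 19]
COMPARE_OP bool(>) → 23 vs 19 = True. Stack: [True]
POP_JUMP_IF_FALSE → pop True; no jump. Stack: []
LOAD_CONST → push -10. Stack: [-10]
STORE_FAST s → s=-10. Stack: []
LOAD_CONST → push 1. Stack: [1]
STORE_FAST r → r=1. Stack: []
LOAD_FAST r → push 1. Stack: [1]
RETURN_VALUE → return 1.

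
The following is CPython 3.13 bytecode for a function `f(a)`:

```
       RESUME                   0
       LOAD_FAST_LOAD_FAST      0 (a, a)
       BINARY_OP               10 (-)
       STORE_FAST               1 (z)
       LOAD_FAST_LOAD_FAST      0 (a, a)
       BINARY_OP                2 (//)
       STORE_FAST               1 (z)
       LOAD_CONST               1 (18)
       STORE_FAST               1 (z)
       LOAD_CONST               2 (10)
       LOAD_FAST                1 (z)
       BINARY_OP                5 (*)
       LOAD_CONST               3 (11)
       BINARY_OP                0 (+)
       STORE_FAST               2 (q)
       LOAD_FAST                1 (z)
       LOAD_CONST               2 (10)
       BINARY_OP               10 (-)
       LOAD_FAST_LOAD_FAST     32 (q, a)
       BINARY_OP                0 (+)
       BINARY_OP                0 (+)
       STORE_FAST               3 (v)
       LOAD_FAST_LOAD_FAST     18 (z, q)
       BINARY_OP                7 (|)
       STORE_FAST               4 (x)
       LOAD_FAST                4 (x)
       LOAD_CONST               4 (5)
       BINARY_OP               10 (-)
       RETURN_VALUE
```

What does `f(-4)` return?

LOAD_FAST_LOAD_FAST a,a → push -4,-4. Stack: [-4, -4]
BINARY_OP - → -4 - -4 = 0. Stack: [0]
STORE_FAST z → z=0. Stack: []
LOAD_FAST_LOAD_FAST a,a → push -4,-4. Stack: [-4, -4]
BINARY_OP // → -4 // -4 = 1. Stack: [1]
STORE_FAST z → z=1. Stack: []
LOAD_CONST → push 18. Stack: [18]
STORE_FAST z → z=18. Stack: []
LOAD_CONST → push 10. Stack: [10]
LOAD_FAST z → push 18. Stack: [10, 18]
BINARY_OP * → 10 * 18 = 180. Stack: [180]
LOAD_CONST → push 11. Stack: [180, 11]
BINARY_OP + → 180 + 11 = 191. Stack: [191]
STORE_FAST q → q=191. Stack: []
LOAD_FAST z → push 18. Stack: [18]
LOAD_CONST → push 10. Stack: [18, 10]
BINARY_OP - → 18 - 10 = 8. Stack: [8]
LOAD_FAST_LOAD_FAST q,a → push 191,-4. Stack: [8, 191, -4]
BINARY_OP + → 191 + -4 = 187. Stack: [8, 187]
BINARY_OP + → 8 + 187 = 195. Stack: [195]
STORE_FAST v → v=195. Stack: []
LOAD_FAST_LOAD_FAST z,q → push 18,191. Stack: [18, 191]
BINARY_OP | → 18 | 191 = 191. Stack: [191]
STORE_FAST x → x=191. Stack: []
LOAD_FAST x → push 191. Stack: [191]
LOAD_CONST → push 5. Stack: [191, 5]
BINARY_OP - → 191 - 5 = 186. Stack: [186]
RETURN_VALUE → return 186.

186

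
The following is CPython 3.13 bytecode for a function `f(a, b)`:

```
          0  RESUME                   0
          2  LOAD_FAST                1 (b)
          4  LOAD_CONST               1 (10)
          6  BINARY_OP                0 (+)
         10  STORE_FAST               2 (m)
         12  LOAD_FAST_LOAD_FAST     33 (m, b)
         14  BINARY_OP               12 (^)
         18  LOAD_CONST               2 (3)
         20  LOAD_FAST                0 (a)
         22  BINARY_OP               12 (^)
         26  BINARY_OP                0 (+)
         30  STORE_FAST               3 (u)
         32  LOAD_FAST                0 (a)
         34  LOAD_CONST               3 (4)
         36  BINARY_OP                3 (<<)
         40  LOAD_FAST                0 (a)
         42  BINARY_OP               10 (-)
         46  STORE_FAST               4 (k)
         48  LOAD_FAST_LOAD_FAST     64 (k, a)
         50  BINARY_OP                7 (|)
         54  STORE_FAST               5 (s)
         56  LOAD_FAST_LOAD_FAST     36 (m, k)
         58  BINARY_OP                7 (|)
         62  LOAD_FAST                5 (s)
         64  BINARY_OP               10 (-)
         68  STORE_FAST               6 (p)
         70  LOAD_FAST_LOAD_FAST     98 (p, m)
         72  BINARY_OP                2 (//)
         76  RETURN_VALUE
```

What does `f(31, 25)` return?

LOAD_FAST b → push 25. Stack: [25]
LOAD_CONST → push 10. Stack: [25, 10]
BINARY_OP + → 25 + 10 = 35. Stack: [35]
STORE_FAST m → m=35. Stack: []
LOAD_FAST_LOAD_FAST m,b → push 35,25. Stack: [35, 25]
BINARY_OP ^ → 35 ^ 25 = 58. Stack: [58]
LOAD_CONST → push 3. Stack: [58, 3]
LOAD_FAST a → push 31. Stack: [58, 3, 31]
BINARY_OP ^ → 3 ^ 31 = 28. Stack: [58, 28]
BINARY_OP + → 58 + 28 = 86. Stack: [86]
STORE_FAST u → u=86. Stack: []
LOAD_FAST a → push 31. Stack: [31]
LOAD_CONST → push 4. Stack: [31, 4]
BINARY_OP << → 31 << 4 = 496. Stack: [496]
LOAD_FAST a → push 31. Stack: [496, 31]
BINARY_OP - → 496 - 31 = 465. Stack: [465]
STORE_FAST k → k=465. Stack: []
LOAD_FAST_LOAD_FAST k,a → push 465,31. Stack: [465, 31]
BINARY_OP | → 465 | 31 = 479. Stack: [479]
STORE_FAST s → s=479. Stack: []
LOAD_FAST_LOAD_FAST m,k → push 35,465. Stack: [35, 465]
BINARY_OP | → 35 | 465 = 499. Stack: [499]
LOAD_FAST s → push 479. Stack: [499, 479]
BINARY_OP - → 499 - 479 = 20. Stack: [20]
STORE_FAST p → p=20. Stack: []
LOAD_FAST_LOAD_FAST p,m → push 20,35. Stack: [20, 35]
BINARY_OP // → 20 // 35 = 0. Stack: [0]
RETURN_VALUE → return 0.

0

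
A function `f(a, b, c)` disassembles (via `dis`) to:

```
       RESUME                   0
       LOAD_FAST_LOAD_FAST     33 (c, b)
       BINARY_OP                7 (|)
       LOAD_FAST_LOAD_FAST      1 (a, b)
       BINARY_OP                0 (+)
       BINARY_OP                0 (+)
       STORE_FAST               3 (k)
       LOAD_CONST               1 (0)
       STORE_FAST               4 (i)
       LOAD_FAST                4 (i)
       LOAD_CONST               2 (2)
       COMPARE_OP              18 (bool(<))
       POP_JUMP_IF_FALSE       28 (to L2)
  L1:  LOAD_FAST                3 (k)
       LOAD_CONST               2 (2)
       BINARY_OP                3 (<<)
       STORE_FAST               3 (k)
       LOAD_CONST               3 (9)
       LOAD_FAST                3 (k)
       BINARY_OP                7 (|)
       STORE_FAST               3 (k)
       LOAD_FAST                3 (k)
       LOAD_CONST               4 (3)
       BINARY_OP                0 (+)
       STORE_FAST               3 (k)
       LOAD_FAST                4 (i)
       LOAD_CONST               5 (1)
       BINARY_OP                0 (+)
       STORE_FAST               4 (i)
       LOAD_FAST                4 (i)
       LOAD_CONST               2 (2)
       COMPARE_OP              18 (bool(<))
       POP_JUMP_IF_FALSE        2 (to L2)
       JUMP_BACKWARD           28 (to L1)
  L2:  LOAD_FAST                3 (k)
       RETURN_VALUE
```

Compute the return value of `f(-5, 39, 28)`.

1612

LOAD_FAST_LOAD_FAST c,b → push 28,39. Stack: [28, 39]
BINARY_OP | → 28 | 39 = 63. Stack: [63]
LOAD_FAST_LOAD_FAST a,b → push -5,39. Stack: [63, -5, 39]
BINARY_OP + → -5 + 39 = 34. Stack: [63, 34]
BINARY_OP + → 63 + 34 = 97. Stack: [97]
STORE_FAST k → k=97. Stack: []
LOAD_CONST → push 0. Stack: [0]
STORE_FAST i → i=0. Stack: []
LOAD_FAST i → push 0. Stack: [0]
LOAD_CONST → push 2. Stack: [0, 2]
COMPARE_OP bool(<) → 0 vs 2 = True. Stack: [True]
POP_JUMP_IF_FALSE → pop True; no jump. Stack: []
LOAD_FAST k → push 97. Stack: [97]
LOAD_CONST → push 2. Stack: [97, 2]
BINARY_OP << → 97 << 2 = 388. Stack: [388]
STORE_FAST k → k=388. Stack: []
LOAD_CONST → push 9. Stack: [9]
LOAD_FAST k → push 388. Stack: [9, 388]
BINARY_OP | → 9 | 388 = 397. Stack: [397]
STORE_FAST k → k=397. Stack: []
LOAD_FAST k → push 397. Stack: [397]
LOAD_CONST → push 3. Stack: [397, 3]
BINARY_OP + → 397 + 3 = 400. Stack: [400]
STORE_FAST k → k=400. Stack: []
LOAD_FAST i → push 0. Stack: [0]
LOAD_CONST → push 1. Stack: [0, 1]
BINARY_OP + → 0 + 1 = 1. Stack: [1]
STORE_FAST i → i=1. Stack: []
LOAD_FAST i → push 1. Stack: [1]
LOAD_CONST → push 2. Stack: [1, 2]
COMPARE_OP bool(<) → 1 vs 2 = True. Stack: [True]
POP_JUMP_IF_FALSE → pop True; no jump. Stack: []
LOAD_FAST k → push 400. Stack: [400]
LOAD_CONST → push 2. Stack: [400, 2]
BINARY_OP << → 400 << 2 = 1600. Stack: [1600]
STORE_FAST k → k=1600. Stack: []
LOAD_CONST → push 9. Stack: [9]
LOAD_FAST k → push 1600. Stack: [9, 1600]
BINARY_OP | → 9 | 1600 = 1609. Stack: [1609]
STORE_FAST k → k=1609. Stack: []
LOAD_FAST k → push 1609. Stack: [1609]
LOAD_CONST → push 3. Stack: [1609, 3]
BINARY_OP + → 1609 + 3 = 1612. Stack: [1612]
STORE_FAST k → k=1612. Stack: []
LOAD_FAST i → push 1. Stack: [1]
LOAD_CONST → push 1. Stack: [1, 1]
BINARY_OP + → 1 + 1 = 2. Stack: [2]
STORE_FAST i → i=2. Stack: []
LOAD_FAST i → push 2. Stack: [2]
LOAD_CONST → push 2. Stack: [2, 2]
COMPARE_OP bool(<) → 2 vs 2 = False. Stack: [False]
POP_JUMP_IF_FALSE → pop False; jump. Stack: []
LOAD_FAST k → push 1612. Stack: [1612]
RETURN_VALUE → return 1612.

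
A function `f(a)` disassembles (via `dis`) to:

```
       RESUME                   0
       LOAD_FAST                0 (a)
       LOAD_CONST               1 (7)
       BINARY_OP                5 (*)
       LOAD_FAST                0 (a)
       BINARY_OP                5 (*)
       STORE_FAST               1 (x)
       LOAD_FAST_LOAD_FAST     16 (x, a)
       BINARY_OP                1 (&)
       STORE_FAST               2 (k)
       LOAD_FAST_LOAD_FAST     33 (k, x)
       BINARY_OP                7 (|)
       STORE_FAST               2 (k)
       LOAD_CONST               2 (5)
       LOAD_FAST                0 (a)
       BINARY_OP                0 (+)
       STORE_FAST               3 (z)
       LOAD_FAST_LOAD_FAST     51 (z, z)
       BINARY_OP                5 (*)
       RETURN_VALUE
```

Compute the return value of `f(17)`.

484

LOAD_FAST a → push 17. Stack: [17]
LOAD_CONST → push 7. Stack: [17, 7]
BINARY_OP * → 17 * 7 = 119. Stack: [119]
LOAD_FAST a → push 17. Stack: [119, 17]
BINARY_OP * → 119 * 17 = 2023. Stack: [2023]
STORE_FAST x → x=2023. Stack: []
LOAD_FAST_LOAD_FAST x,a → push 2023,17. Stack: [2023, 17]
BINARY_OP & → 2023 & 17 = 1. Stack: [1]
STORE_FAST k → k=1. Stack: []
LOAD_FAST_LOAD_FAST k,x → push 1,2023. Stack: [1, 2023]
BINARY_OP | → 1 | 2023 = 2023. Stack: [2023]
STORE_FAST k → k=2023. Stack: []
LOAD_CONST → push 5. Stack: [5]
LOAD_FAST a → push 17. Stack: [5, 17]
BINARY_OP + → 5 + 17 = 22. Stack: [22]
STORE_FAST z → z=22. Stack: []
LOAD_FAST_LOAD_FAST z,z → push 22,22. Stack: [22, 22]
BINARY_OP * → 22 * 22 = 484. Stack: [484]
RETURN_VALUE → return 484.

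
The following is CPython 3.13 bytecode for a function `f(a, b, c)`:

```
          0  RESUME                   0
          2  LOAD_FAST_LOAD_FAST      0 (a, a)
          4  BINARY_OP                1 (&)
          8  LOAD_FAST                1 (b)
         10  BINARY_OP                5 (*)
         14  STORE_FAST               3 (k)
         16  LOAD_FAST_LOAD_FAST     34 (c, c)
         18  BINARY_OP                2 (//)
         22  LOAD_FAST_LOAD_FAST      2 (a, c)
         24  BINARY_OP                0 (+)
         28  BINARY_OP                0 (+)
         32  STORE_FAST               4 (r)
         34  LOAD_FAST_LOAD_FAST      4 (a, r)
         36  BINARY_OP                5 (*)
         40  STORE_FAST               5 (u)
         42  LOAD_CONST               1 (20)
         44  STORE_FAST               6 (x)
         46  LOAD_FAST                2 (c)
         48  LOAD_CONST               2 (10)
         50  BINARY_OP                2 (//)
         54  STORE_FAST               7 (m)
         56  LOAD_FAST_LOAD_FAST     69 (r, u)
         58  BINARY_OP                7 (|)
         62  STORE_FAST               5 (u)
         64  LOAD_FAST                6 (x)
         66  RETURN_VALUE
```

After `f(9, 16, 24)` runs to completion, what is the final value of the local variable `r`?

34

LOAD_FAST_LOAD_FAST a,a → push 9,9. Stack: [9, 9]
BINARY_OP & → 9 & 9 = 9. Stack: [9]
LOAD_FAST b → push 16. Stack: [9, 16]
BINARY_OP * → 9 * 16 = 144. Stack: [144]
STORE_FAST k → k=144. Stack: []
LOAD_FAST_LOAD_FAST c,c → push 24,24. Stack: [24, 24]
BINARY_OP // → 24 // 24 = 1. Stack: [1]
LOAD_FAST_LOAD_FAST a,c → push 9,24. Stack: [1, 9, 24]
BINARY_OP + → 9 + 24 = 33. Stack: [1, 33]
BINARY_OP + → 1 + 33 = 34. Stack: [34]
STORE_FAST r → r=34. Stack: []
LOAD_FAST_LOAD_FAST a,r → push 9,34. Stack: [9, 34]
BINARY_OP * → 9 * 34 = 306. Stack: [306]
STORE_FAST u → u=306. Stack: []
LOAD_CONST → push 20. Stack: [20]
STORE_FAST x → x=20. Stack: []
LOAD_FAST c → push 24. Stack: [24]
LOAD_CONST → push 10. Stack: [24, 10]
BINARY_OP // → 24 // 10 = 2. Stack: [2]
STORE_FAST m → m=2. Stack: []
LOAD_FAST_LOAD_FAST r,u → push 34,306. Stack: [34, 306]
BINARY_OP | → 34 | 306 = 306. Stack: [306]
STORE_FAST u → u=306. Stack: []
LOAD_FAST x → push 20. Stack: [20]
RETURN_VALUE → return 20.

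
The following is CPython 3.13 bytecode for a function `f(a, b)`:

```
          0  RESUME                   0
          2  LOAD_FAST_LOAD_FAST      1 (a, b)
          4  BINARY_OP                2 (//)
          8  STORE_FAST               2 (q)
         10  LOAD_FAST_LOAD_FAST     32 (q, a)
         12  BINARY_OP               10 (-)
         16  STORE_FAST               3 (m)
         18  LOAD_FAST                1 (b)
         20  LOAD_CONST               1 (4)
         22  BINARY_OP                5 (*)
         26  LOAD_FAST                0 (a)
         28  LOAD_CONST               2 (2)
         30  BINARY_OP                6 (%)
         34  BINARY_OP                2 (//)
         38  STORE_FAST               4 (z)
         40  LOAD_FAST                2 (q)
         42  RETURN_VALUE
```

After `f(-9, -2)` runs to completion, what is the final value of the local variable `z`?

-8

LOAD_FAST_LOAD_FAST a,b → push -9,-2. Stack: [-9, -2]
BINARY_OP // → -9 // -2 = 4. Stack: [4]
STORE_FAST q → q=4. Stack: []
LOAD_FAST_LOAD_FAST q,a → push 4,-9. Stack: [4, -9]
BINARY_OP - → 4 - -9 = 13. Stack: [13]
STORE_FAST m → m=13. Stack: []
LOAD_FAST b → push -2. Stack: [-2]
LOAD_CONST → push 4. Stack: [-2, 4]
BINARY_OP * → -2 * 4 = -8. Stack: [-8]
LOAD_FAST a → push -9. Stack: [-8, -9]
LOAD_CONST → push 2. Stack: [-8, -9, 2]
BINARY_OP % → -9 % 2 = 1. Stack: [-8, 1]
BINARY_OP // → -8 // 1 = -8. Stack: [-8]
STORE_FAST z → z=-8. Stack: []
LOAD_FAST q → push 4. Stack: [4]
RETURN_VALUE → return 4.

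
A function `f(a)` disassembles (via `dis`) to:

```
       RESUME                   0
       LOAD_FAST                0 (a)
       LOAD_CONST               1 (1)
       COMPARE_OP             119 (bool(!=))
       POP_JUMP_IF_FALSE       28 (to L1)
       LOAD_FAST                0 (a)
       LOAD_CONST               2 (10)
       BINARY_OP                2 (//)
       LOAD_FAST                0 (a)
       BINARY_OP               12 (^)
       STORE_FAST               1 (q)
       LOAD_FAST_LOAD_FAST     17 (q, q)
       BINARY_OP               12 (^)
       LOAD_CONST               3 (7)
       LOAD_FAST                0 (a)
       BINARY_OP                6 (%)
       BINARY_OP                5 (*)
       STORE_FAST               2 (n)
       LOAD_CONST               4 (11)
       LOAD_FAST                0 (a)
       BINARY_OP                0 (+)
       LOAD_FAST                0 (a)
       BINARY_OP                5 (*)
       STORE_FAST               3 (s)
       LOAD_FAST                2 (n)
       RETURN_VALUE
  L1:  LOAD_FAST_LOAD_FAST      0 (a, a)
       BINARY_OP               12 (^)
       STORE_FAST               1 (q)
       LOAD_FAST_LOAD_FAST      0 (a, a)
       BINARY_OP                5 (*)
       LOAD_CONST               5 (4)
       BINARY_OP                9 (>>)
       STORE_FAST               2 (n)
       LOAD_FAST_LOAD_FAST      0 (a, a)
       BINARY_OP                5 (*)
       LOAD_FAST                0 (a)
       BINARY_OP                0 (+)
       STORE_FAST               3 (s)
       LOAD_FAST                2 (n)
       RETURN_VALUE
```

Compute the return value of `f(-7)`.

LOAD_FAST a → push -7. Stack: [-7]
LOAD_CONST → push 1. Stack: [-7, 1]
COMPARE_OP bool(!=) → -7 vs 1 = True. Stack: [True]
POP_JUMP_IF_FALSE → pop True; no jump. Stack: []
LOAD_FAST a → push -7. Stack: [-7]
LOAD_CONST → push 10. Stack: [-7, 10]
BINARY_OP // → -7 // 10 = -1. Stack: [-1]
LOAD_FAST a → push -7. Stack: [-1, -7]
BINARY_OP ^ → -1 ^ -7 = 6. Stack: [6]
STORE_FAST q → q=6. Stack: []
LOAD_FAST_LOAD_FAST q,q → push 6,6. Stack: [6, 6]
BINARY_OP ^ → 6 ^ 6 = 0. Stack: [0]
LOAD_CONST → push 7. Stack: [0, 7]
LOAD_FAST a → push -7. Stack: [0, 7, -7]
BINARY_OP % → 7 % -7 = 0. Stack: [0, 0]
BINARY_OP * → 0 * 0 = 0. Stack: [0]
STORE_FAST n → n=0. Stack: []
LOAD_CONST → push 11. Stack: [11]
LOAD_FAST a → push -7. Stack: [11, -7]
BINARY_OP + → 11 + -7 = 4. Stack: [4]
LOAD_FAST a → push -7. Stack: [4, -7]
BINARY_OP * → 4 * -7 = -28. Stack: [-28]
STORE_FAST s → s=-28. Stack: []
LOAD_FAST n → push 0. Stack: [0]
RETURN_VALUE → return 0.

0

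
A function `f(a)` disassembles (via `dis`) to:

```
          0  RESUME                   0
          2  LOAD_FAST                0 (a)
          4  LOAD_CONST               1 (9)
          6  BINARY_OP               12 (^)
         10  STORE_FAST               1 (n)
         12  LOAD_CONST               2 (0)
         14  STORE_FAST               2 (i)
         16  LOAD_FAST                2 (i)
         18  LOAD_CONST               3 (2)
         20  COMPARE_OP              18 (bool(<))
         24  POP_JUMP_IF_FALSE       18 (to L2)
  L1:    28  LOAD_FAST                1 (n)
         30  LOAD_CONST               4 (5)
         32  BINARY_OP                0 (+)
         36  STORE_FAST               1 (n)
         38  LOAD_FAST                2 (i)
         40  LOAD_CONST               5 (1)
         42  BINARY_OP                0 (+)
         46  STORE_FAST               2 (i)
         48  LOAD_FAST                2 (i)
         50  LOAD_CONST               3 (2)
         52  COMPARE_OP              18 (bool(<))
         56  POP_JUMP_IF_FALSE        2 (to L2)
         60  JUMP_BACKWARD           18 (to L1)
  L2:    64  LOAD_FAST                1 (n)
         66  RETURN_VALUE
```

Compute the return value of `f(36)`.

LOAD_FAST a → push 36. Stack: [36]
LOAD_CONST → push 9. Stack: [36, 9]
BINARY_OP ^ → 36 ^ 9 = 45. Stack: [45]
STORE_FAST n → n=45. Stack: []
LOAD_CONST → push 0. Stack: [0]
STORE_FAST i → i=0. Stack: []
LOAD_FAST i → push 0. Stack: [0]
LOAD_CONST → push 2. Stack: [0, 2]
COMPARE_OP bool(<) → 0 vs 2 = True. Stack: [True]
POP_JUMP_IF_FALSE → pop True; no jump. Stack: []
LOAD_FAST n → push 45. Stack: [45]
LOAD_CONST → push 5. Stack: [45, 5]
BINARY_OP + → 45 + 5 = 50. Stack: [50]
STORE_FAST n → n=50. Stack: []
LOAD_FAST i → push 0. Stack: [0]
LOAD_CONST → push 1. Stack: [0, 1]
BINARY_OP + → 0 + 1 = 1. Stack: [1]
STORE_FAST i → i=1. Stack: []
LOAD_FAST i → push 1. Stack: [1]
LOAD_CONST → push 2. Stack: [1, 2]
COMPARE_OP bool(<) → 1 vs 2 = True. Stack: [True]
POP_JUMP_IF_FALSE → pop True; no jump. Stack: []
LOAD_FAST n → push 50. Stack: [50]
LOAD_CONST → push 5. Stack: [50, 5]
BINARY_OP + → 50 + 5 = 55. Stack: [55]
STORE_FAST n → n=55. Stack: []
LOAD_FAST i → push 1. Stack: [1]
LOAD_CONST → push 1. Stack: [1, 1]
BINARY_OP + → 1 + 1 = 2. Stack: [2]
STORE_FAST i → i=2. Stack: []
LOAD_FAST i → push 2. Stack: [2]
LOAD_CONST → push 2. Stack: [2, 2]
COMPARE_OP bool(<) → 2 vs 2 = False. Stack: [False]
POP_JUMP_IF_FALSE → pop False; jump. Stack: []
LOAD_FAST n → push 55. Stack: [55]
RETURN_VALUE → return 55.

55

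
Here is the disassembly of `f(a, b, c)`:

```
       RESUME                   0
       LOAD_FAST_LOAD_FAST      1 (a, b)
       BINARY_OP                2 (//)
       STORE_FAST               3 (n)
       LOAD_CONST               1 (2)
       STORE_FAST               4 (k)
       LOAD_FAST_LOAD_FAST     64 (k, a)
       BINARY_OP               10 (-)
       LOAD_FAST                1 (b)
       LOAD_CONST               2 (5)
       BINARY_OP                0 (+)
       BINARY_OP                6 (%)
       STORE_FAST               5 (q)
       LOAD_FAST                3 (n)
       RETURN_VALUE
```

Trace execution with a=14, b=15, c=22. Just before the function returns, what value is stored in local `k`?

2

LOAD_FAST_LOAD_FAST a,b → push 14,15. Stack: [14, 15]
BINARY_OP // → 14 // 15 = 0. Stack: [0]
STORE_FAST n → n=0. Stack: []
LOAD_CONST → push 2. Stack: [2]
STORE_FAST k → k=2. Stack: []
LOAD_FAST_LOAD_FAST k,a → push 2,14. Stack: [2, 14]
BINARY_OP - → 2 - 14 = -12. Stack: [-12]
LOAD_FAST b → push 15. Stack: [-12, 15]
LOAD_CONST → push 5. Stack: [-12, 15, 5]
BINARY_OP + → 15 + 5 = 20. Stack: [-12, 20]
BINARY_OP % → -12 % 20 = 8. Stack: [8]
STORE_FAST q → q=8. Stack: []
LOAD_FAST n → push 0. Stack: [0]
RETURN_VALUE → return 0.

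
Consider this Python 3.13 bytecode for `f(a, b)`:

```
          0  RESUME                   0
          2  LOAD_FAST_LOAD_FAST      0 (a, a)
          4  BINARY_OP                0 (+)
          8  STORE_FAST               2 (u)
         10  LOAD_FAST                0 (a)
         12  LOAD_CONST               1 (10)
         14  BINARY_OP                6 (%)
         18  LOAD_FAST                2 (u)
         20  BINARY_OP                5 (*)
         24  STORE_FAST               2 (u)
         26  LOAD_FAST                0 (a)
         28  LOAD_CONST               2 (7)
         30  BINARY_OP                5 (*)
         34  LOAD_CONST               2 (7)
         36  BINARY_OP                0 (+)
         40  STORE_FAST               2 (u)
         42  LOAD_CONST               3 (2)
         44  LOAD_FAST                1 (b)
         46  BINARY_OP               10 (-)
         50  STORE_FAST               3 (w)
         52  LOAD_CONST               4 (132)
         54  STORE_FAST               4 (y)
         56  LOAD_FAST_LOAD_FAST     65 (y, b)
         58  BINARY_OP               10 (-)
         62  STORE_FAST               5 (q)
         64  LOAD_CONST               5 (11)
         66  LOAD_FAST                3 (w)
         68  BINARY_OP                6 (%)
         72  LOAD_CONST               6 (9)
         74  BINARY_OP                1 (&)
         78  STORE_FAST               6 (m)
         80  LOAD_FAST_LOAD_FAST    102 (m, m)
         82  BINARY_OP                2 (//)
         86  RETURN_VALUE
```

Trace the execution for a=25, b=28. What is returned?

LOAD_FAST_LOAD_FAST a,a → push 25,25. Stack: [25, 25]
BINARY_OP + → 25 + 25 = 50. Stack: [50]
STORE_FAST u → u=50. Stack: []
LOAD_FAST a → push 25. Stack: [25]
LOAD_CONST → push 10. Stack: [25, 10]
BINARY_OP % → 25 % 10 = 5. Stack: [5]
LOAD_FAST u → push 50. Stack: [5, 50]
BINARY_OP * → 5 * 50 = 250. Stack: [250]
STORE_FAST u → u=250. Stack: []
LOAD_FAST a → push 25. Stack: [25]
LOAD_CONST → push 7. Stack: [25, 7]
BINARY_OP * → 25 * 7 = 175. Stack: [175]
LOAD_CONST → push 7. Stack: [175, 7]
BINARY_OP + → 175 + 7 = 182. Stack: [182]
STORE_FAST u → u=182. Stack: []
LOAD_CONST → push 2. Stack: [2]
LOAD_FAST b → push 28. Stack: [2, 28]
BINARY_OP - → 2 - 28 = -26. Stack: [-26]
STORE_FAST w → w=-26. Stack: []
LOAD_CONST → push 132. Stack: [132]
STORE_FAST y → y=132. Stack: []
LOAD_FAST_LOAD_FAST y,b → push 132,28. Stack: [132, 28]
BINARY_OP - → 132 - 28 = 104. Stack: [104]
STORE_FAST q → q=104. Stack: []
LOAD_CONST → push 11. Stack: [11]
LOAD_FAST w → push -26. Stack: [11, -26]
BINARY_OP % → 11 % -26 = -15. Stack: [-15]
LOAD_CONST → push 9. Stack: [-15, 9]
BINARY_OP & → -15 & 9 = 1. Stack: [1]
STORE_FAST m → m=1. Stack: []
LOAD_FAST_LOAD_FAST m,m → push 1,1. Stack: [1, 1]
BINARY_OP // → 1 // 1 = 1. Stack: [1]
RETURN_VALUE → return 1.

1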